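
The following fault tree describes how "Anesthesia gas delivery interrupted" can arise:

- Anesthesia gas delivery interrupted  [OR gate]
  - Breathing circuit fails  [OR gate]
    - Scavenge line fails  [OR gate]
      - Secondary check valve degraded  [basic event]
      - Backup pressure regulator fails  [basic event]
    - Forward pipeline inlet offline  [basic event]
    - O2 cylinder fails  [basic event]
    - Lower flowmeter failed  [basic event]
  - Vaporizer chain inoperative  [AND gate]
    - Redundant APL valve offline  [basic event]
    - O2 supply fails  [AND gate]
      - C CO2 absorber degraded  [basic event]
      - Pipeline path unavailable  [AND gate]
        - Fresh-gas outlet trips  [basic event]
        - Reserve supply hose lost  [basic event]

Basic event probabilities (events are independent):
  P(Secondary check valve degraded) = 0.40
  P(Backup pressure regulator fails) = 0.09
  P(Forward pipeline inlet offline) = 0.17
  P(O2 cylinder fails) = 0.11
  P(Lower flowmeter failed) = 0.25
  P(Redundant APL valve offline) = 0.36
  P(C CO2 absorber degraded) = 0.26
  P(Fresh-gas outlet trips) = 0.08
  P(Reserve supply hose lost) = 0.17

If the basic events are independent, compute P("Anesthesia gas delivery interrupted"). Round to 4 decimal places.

0.6979

P(Scavenge line fails) [OR] = 1 − (1−0.40) × (1−0.09) = 0.454000
P(Breathing circuit fails) [OR] = 1 − (1−0.454000) × (1−0.17) × (1−0.11) × (1−0.25) = 0.697502
P(Pipeline path unavailable) [AND] = 0.08 × 0.17 = 0.013600
P(O2 supply fails) [AND] = 0.26 × 0.013600 = 0.003536
P(Vaporizer chain inoperative) [AND] = 0.36 × 0.003536 = 0.001273
P(Anesthesia gas delivery interrupted) [OR] = 1 − (1−0.697502) × (1−0.001273) = 0.697887
Rounded to 4 decimal places: P(Anesthesia gas delivery interrupted) ≈ 0.6979.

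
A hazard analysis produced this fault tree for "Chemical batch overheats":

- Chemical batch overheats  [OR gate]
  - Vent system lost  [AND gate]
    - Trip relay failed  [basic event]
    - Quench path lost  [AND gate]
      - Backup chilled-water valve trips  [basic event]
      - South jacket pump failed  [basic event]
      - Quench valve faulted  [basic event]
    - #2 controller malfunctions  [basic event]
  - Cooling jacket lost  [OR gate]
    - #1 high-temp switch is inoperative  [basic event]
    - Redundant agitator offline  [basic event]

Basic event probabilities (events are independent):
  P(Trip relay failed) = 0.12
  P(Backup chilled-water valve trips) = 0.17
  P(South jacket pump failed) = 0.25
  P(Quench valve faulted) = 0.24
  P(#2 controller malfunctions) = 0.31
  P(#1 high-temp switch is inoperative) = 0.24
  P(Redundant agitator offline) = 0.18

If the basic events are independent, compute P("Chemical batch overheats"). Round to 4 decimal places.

P(Quench path lost) [AND] = 0.17 × 0.25 × 0.24 = 0.010200
P(Vent system lost) [AND] = 0.12 × 0.010200 × 0.31 = 0.000379
P(Cooling jacket lost) [OR] = 1 − (1−0.24) × (1−0.18) = 0.376800
P(Chemical batch overheats) [OR] = 1 − (1−0.000379) × (1−0.376800) = 0.377036
Rounded to 4 decimal places: P(Chemical batch overheats) ≈ 0.3770.

0.3770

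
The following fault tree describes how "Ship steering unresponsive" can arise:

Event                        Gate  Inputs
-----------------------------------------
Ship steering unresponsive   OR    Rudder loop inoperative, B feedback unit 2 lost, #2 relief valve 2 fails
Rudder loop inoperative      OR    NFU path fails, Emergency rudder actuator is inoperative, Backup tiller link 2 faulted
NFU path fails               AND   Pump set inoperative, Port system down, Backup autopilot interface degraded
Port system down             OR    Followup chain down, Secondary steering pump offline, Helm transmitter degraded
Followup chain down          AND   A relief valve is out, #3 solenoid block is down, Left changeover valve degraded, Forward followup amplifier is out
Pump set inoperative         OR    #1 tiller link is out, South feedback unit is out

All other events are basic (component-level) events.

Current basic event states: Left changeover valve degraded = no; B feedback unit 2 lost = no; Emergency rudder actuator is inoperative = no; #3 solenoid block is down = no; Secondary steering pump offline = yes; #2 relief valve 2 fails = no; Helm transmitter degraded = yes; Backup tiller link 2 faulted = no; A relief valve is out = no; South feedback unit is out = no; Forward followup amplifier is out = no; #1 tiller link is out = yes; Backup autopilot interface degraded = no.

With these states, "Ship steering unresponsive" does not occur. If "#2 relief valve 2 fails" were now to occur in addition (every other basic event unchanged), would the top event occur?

Yes

Counterfactual: set "#2 relief valve 2 fails" to occurred.
Pump set inoperative [OR]: #1 tiller link is out=occurs, South feedback unit is out=not → at least one input occurs → occurs.
Followup chain down [AND]: A relief valve is out=not, #3 solenoid block is down=not, Left changeover valve degraded=not, Forward followup amplifier is out=not → not all inputs occur → does not occur.
Port system down [OR]: Followup chain down=not, Secondary steering pump offline=occurs, Helm transmitter degraded=occurs → at least one input occurs → occurs.
NFU path fails [AND]: Pump set inoperative=occurs, Port system down=occurs, Backup autopilot interface degraded=not → not all inputs occur → does not occur.
Rudder loop inoperative [OR]: NFU path fails=not, Emergency rudder actuator is inoperative=not, Backup tiller link 2 faulted=not → no input occurs → does not occur.
Ship steering unresponsive [OR]: Rudder loop inoperative=not, B feedback unit 2 lost=not, #2 relief valve 2 fails=occurs → at least one input occurs → occurs.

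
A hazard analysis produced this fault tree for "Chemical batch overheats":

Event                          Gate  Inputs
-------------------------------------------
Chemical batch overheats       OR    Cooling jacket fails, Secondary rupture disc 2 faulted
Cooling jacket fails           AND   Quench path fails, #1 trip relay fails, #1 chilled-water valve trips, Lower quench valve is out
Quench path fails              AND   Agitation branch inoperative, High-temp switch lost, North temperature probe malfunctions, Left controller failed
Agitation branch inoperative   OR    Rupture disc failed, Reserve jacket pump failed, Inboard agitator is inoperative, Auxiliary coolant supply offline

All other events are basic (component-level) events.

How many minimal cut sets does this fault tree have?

Agitation branch inoperative [OR]: union of children's cut sets → 4 cut set(s).
Quench path fails [AND]: one cut set from each child combined → 4 × 1 × 1 × 1 = 4 cut set(s).
Cooling jacket fails [AND]: one cut set from each child combined → 4 × 1 × 1 × 1 = 4 cut set(s).
Chemical batch overheats [OR]: union of children's cut sets → 5 cut set(s).
Minimal cut sets: {#1 chilled-water valve trips, #1 trip relay fails, High-temp switch lost, Left controller failed, Lower quench valve is out, North temperature probe malfunctions, Rupture disc failed}; {#1 chilled-water valve trips, #1 trip relay fails, High-temp switch lost, Left controller failed, Lower quench valve is out, North temperature probe malfunctions, Reserve jacket pump failed}; {#1 chilled-water valve trips, #1 trip relay fails, High-temp switch lost, Inboard agitator is inoperative, Left controller failed, Lower quench valve is out, North temperature probe malfunctions}; {#1 chilled-water valve trips, #1 trip relay fails, Auxiliary coolant supply offline, High-temp switch lost, Left controller failed, Lower quench valve is out, North temperature probe malfunctions}; {Secondary rupture disc 2 faulted}.

5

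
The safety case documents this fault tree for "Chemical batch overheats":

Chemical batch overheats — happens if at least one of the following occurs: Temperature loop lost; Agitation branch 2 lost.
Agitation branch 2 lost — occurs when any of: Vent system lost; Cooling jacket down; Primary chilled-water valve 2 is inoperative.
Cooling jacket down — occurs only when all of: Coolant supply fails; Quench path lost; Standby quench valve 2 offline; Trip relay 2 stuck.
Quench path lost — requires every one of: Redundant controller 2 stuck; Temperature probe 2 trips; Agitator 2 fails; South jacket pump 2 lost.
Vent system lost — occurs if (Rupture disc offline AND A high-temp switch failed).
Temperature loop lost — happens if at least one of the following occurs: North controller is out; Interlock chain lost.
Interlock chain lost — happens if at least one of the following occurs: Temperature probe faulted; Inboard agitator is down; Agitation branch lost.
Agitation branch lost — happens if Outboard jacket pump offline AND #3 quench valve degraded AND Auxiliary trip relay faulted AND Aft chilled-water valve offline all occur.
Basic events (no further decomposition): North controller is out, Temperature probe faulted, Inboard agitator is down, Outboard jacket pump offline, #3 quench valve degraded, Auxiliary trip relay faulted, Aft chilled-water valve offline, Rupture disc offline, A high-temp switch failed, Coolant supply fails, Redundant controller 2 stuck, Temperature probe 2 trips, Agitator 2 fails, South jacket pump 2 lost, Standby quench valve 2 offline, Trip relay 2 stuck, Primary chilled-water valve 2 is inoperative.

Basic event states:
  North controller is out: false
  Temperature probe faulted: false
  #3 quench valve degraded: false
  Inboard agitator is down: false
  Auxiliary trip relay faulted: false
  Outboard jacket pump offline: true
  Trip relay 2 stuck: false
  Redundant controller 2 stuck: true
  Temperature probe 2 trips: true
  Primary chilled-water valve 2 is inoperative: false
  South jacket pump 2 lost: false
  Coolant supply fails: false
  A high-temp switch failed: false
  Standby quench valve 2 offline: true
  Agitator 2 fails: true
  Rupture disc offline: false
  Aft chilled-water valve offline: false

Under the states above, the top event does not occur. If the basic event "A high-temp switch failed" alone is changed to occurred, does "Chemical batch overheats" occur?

Counterfactual: set "A high-temp switch failed" to occurred.
Agitation branch lost [AND]: Outboard jacket pump offline=occurs, #3 quench valve degraded=not, Auxiliary trip relay faulted=not, Aft chilled-water valve offline=not → not all inputs occur → does not occur.
Interlock chain lost [OR]: Temperature probe faulted=not, Inboard agitator is down=not, Agitation branch lost=not → no input occurs → does not occur.
Temperature loop lost [OR]: North controller is out=not, Interlock chain lost=not → no input occurs → does not occur.
Vent system lost [AND]: Rupture disc offline=not, A high-temp switch failed=occurs → not all inputs occur → does not occur.
Quench path lost [AND]: Redundant controller 2 stuck=occurs, Temperature probe 2 trips=occurs, Agitator 2 fails=occurs, South jacket pump 2 lost=not → not all inputs occur → does not occur.
Cooling jacket down [AND]: Coolant supply fails=not, Quench path lost=not, Standby quench valve 2 offline=occurs, Trip relay 2 stuck=not → not all inputs occur → does not occur.
Agitation branch 2 lost [OR]: Vent system lost=not, Cooling jacket down=not, Primary chilled-water valve 2 is inoperative=not → no input occurs → does not occur.
Chemical batch overheats [OR]: Temperature loop lost=not, Agitation branch 2 lost=not → no input occurs → does not occur.

No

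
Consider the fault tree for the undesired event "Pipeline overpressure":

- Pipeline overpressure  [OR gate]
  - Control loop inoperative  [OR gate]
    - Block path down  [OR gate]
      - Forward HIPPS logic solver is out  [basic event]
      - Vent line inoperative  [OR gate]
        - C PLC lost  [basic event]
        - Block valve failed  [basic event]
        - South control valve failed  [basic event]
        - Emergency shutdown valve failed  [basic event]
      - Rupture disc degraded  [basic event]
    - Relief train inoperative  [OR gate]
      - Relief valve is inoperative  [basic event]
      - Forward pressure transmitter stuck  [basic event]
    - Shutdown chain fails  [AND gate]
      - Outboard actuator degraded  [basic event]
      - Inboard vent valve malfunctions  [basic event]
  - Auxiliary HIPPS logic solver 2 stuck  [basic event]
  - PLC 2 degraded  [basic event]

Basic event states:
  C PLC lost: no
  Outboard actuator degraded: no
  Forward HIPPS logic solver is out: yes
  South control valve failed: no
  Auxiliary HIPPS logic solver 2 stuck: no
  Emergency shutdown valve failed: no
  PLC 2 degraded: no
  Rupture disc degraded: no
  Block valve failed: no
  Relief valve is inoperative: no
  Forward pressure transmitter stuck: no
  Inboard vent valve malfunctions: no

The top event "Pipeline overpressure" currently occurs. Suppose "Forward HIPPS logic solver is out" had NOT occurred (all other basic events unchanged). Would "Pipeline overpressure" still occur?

Counterfactual: set "Forward HIPPS logic solver is out" to not occurred.
Vent line inoperative [OR]: C PLC lost=not, Block valve failed=not, South control valve failed=not, Emergency shutdown valve failed=not → no input occurs → does not occur.
Block path down [OR]: Forward HIPPS logic solver is out=not, Vent line inoperative=not, Rupture disc degraded=not → no input occurs → does not occur.
Relief train inoperative [OR]: Relief valve is inoperative=not, Forward pressure transmitter stuck=not → no input occurs → does not occur.
Shutdown chain fails [AND]: Outboard actuator degraded=not, Inboard vent valve malfunctions=not → not all inputs occur → does not occur.
Control loop inoperative [OR]: Block path down=not, Relief train inoperative=not, Shutdown chain fails=not → no input occurs → does not occur.
Pipeline overpressure [OR]: Control loop inoperative=not, Auxiliary HIPPS logic solver 2 stuck=not, PLC 2 degraded=not → no input occurs → does not occur.

No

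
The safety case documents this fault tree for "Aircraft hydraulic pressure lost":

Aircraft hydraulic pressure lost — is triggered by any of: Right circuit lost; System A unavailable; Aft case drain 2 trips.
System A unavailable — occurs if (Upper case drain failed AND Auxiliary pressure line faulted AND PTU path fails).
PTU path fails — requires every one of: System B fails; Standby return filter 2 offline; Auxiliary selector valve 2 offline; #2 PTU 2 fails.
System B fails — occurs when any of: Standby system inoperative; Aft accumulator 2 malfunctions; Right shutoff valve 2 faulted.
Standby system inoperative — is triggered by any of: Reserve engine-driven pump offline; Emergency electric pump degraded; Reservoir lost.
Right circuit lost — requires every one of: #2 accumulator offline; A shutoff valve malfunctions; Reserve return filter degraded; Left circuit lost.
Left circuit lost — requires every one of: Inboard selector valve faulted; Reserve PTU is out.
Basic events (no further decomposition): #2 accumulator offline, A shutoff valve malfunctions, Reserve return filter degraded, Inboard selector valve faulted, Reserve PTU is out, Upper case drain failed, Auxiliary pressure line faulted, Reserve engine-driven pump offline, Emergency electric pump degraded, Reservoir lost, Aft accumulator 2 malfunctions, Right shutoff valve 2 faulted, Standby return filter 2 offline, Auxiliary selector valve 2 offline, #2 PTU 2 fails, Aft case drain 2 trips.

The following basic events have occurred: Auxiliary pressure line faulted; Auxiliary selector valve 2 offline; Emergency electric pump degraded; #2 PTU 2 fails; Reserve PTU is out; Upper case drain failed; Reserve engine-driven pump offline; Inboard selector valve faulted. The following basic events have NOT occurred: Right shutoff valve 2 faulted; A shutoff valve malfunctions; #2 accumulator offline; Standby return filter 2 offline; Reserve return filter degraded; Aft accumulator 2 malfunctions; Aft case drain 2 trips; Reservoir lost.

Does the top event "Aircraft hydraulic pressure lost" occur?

No

Left circuit lost [AND]: Inboard selector valve faulted=occurs, Reserve PTU is out=occurs → all inputs occur → occurs.
Right circuit lost [AND]: #2 accumulator offline=not, A shutoff valve malfunctions=not, Reserve return filter degraded=not, Left circuit lost=occurs → not all inputs occur → does not occur.
Standby system inoperative [OR]: Reserve engine-driven pump offline=occurs, Emergency electric pump degraded=occurs, Reservoir lost=not → at least one input occurs → occurs.
System B fails [OR]: Standby system inoperative=occurs, Aft accumulator 2 malfunctions=not, Right shutoff valve 2 faulted=not → at least one input occurs → occurs.
PTU path fails [AND]: System B fails=occurs, Standby return filter 2 offline=not, Auxiliary selector valve 2 offline=occurs, #2 PTU 2 fails=occurs → not all inputs occur → does not occur.
System A unavailable [AND]: Upper case drain failed=occurs, Auxiliary pressure line faulted=occurs, PTU path fails=not → not all inputs occur → does not occur.
Aircraft hydraulic pressure lost [OR]: Right circuit lost=not, System A unavailable=not, Aft case drain 2 trips=not → no input occurs → does not occur.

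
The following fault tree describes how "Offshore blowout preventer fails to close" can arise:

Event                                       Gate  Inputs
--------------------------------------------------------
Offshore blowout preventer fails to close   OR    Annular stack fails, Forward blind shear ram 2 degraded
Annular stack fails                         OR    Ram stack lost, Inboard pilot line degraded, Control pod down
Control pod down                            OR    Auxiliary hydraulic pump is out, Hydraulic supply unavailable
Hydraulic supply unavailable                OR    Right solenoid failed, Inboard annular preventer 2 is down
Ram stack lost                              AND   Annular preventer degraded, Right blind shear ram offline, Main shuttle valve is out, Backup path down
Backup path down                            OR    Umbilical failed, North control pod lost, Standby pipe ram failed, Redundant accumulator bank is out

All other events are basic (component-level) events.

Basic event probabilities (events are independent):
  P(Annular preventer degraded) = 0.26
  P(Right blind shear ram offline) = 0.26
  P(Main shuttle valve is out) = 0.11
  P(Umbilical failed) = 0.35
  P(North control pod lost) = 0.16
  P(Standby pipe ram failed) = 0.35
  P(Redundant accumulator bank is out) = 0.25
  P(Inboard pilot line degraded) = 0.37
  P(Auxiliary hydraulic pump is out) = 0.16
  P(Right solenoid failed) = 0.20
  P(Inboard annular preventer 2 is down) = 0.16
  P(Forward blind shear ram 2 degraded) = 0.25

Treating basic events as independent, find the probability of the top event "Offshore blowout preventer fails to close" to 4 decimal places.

P(Backup path down) [OR] = 1 − (1−0.35) × (1−0.16) × (1−0.35) × (1−0.25) = 0.733825
P(Ram stack lost) [AND] = 0.26 × 0.26 × 0.11 × 0.733825 = 0.005457
P(Hydraulic supply unavailable) [OR] = 1 − (1−0.20) × (1−0.16) = 0.328000
P(Control pod down) [OR] = 1 − (1−0.16) × (1−0.328000) = 0.435520
P(Annular stack fails) [OR] = 1 − (1−0.005457) × (1−0.37) × (1−0.435520) = 0.646318
P(Offshore blowout preventer fails to close) [OR] = 1 − (1−0.646318) × (1−0.25) = 0.734739
Rounded to 4 decimal places: P(Offshore blowout preventer fails to close) ≈ 0.7347.

0.7347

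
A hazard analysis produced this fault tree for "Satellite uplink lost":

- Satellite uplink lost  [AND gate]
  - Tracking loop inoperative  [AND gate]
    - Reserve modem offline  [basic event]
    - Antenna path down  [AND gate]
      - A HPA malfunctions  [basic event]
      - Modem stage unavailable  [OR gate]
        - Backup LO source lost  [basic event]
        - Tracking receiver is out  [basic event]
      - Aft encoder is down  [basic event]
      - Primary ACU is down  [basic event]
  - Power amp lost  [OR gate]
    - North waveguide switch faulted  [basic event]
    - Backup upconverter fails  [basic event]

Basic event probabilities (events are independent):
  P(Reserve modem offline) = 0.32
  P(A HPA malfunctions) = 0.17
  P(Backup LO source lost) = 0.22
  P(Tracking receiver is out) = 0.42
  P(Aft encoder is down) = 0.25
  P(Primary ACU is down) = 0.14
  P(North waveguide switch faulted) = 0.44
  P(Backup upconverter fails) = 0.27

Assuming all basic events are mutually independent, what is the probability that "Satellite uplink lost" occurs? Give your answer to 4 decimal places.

P(Modem stage unavailable) [OR] = 1 − (1−0.22) × (1−0.42) = 0.547600
P(Antenna path down) [AND] = 0.17 × 0.547600 × 0.25 × 0.14 = 0.003258
P(Tracking loop inoperative) [AND] = 0.32 × 0.003258 = 0.001043
P(Power amp lost) [OR] = 1 − (1−0.44) × (1−0.27) = 0.591200
P(Satellite uplink lost) [AND] = 0.001043 × 0.591200 = 0.000617
Rounded to 4 decimal places: P(Satellite uplink lost) ≈ 0.0006.

0.0006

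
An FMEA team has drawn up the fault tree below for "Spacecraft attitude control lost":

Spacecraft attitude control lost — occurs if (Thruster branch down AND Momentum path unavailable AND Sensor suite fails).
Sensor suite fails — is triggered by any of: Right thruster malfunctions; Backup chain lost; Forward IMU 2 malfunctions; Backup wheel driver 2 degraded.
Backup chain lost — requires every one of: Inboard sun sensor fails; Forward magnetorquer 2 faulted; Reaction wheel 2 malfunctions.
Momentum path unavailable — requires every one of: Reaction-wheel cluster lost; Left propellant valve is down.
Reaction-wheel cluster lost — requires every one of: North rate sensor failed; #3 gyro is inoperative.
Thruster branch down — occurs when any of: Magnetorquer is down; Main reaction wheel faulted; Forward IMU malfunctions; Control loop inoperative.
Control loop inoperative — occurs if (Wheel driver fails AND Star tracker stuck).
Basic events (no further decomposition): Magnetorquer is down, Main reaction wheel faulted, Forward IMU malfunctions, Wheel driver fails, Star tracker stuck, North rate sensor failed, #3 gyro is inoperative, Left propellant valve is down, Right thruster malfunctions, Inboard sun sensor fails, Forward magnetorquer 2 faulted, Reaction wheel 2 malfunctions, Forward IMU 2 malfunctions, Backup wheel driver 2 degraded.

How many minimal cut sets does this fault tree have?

Control loop inoperative [AND]: one cut set from each child combined → 1 × 1 = 1 cut set(s).
Thruster branch down [OR]: union of children's cut sets → 4 cut set(s).
Reaction-wheel cluster lost [AND]: one cut set from each child combined → 1 × 1 = 1 cut set(s).
Momentum path unavailable [AND]: one cut set from each child combined → 1 × 1 = 1 cut set(s).
Backup chain lost [AND]: one cut set from each child combined → 1 × 1 × 1 = 1 cut set(s).
Sensor suite fails [OR]: union of children's cut sets → 4 cut set(s).
Spacecraft attitude control lost [AND]: one cut set from each child combined → 4 × 1 × 4 = 16 cut set(s).

16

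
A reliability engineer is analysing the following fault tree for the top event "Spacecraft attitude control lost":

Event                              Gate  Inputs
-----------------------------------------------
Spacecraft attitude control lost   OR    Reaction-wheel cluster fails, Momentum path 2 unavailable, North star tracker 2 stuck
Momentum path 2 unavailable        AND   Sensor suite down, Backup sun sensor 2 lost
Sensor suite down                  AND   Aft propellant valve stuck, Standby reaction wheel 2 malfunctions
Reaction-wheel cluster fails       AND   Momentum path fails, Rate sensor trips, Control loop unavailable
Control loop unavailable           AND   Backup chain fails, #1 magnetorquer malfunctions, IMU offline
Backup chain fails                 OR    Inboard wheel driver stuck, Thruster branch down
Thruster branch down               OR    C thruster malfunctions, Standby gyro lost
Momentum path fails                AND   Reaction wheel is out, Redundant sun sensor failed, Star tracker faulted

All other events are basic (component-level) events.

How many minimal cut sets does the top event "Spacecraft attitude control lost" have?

Momentum path fails [AND]: one cut set from each child combined → 1 × 1 × 1 = 1 cut set(s).
Thruster branch down [OR]: union of children's cut sets → 2 cut set(s).
Backup chain fails [OR]: union of children's cut sets → 3 cut set(s).
Control loop unavailable [AND]: one cut set from each child combined → 3 × 1 × 1 = 3 cut set(s).
Reaction-wheel cluster fails [AND]: one cut set from each child combined → 1 × 1 × 3 = 3 cut set(s).
Sensor suite down [AND]: one cut set from each child combined → 1 × 1 = 1 cut set(s).
Momentum path 2 unavailable [AND]: one cut set from each child combined → 1 × 1 = 1 cut set(s).
Spacecraft attitude control lost [OR]: union of children's cut sets → 5 cut set(s).
Minimal cut sets: {#1 magnetorquer malfunctions, IMU offline, Inboard wheel driver stuck, Rate sensor trips, Reaction wheel is out, Redundant sun sensor failed, Star tracker faulted}; {#1 magnetorquer malfunctions, C thruster malfunctions, IMU offline, Rate sensor trips, Reaction wheel is out, Redundant sun sensor failed, Star tracker faulted}; {#1 magnetorquer malfunctions, IMU offline, Rate sensor trips, Reaction wheel is out, Redundant sun sensor failed, Standby gyro lost, Star tracker faulted}; {Aft propellant valve stuck, Backup sun sensor 2 lost, Standby reaction wheel 2 malfunctions}; {North star tracker 2 stuck}.

5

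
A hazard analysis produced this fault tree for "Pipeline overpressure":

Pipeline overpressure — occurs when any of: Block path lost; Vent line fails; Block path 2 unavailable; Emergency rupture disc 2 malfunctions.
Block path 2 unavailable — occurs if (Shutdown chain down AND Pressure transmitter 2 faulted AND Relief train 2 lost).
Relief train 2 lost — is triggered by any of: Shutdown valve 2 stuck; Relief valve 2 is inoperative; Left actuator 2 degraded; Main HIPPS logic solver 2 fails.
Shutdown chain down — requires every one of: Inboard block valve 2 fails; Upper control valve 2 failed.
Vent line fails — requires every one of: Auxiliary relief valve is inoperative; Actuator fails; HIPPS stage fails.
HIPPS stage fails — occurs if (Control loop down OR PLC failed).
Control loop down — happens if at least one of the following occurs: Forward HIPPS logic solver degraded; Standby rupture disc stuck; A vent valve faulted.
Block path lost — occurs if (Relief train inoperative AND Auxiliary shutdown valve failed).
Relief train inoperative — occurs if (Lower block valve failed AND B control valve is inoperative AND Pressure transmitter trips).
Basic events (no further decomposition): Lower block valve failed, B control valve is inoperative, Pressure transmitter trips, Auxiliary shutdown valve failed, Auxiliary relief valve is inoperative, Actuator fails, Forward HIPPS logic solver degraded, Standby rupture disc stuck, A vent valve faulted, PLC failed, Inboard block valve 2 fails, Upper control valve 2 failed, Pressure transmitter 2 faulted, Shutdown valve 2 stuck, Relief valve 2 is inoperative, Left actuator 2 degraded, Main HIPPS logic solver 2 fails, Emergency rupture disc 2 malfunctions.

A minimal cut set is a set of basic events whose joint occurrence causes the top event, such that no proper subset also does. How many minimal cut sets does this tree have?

10

Relief train inoperative [AND]: one cut set from each child combined → 1 × 1 × 1 = 1 cut set(s).
Block path lost [AND]: one cut set from each child combined → 1 × 1 = 1 cut set(s).
Control loop down [OR]: union of children's cut sets → 3 cut set(s).
HIPPS stage fails [OR]: union of children's cut sets → 4 cut set(s).
Vent line fails [AND]: one cut set from each child combined → 1 × 1 × 4 = 4 cut set(s).
Shutdown chain down [AND]: one cut set from each child combined → 1 × 1 = 1 cut set(s).
Relief train 2 lost [OR]: union of children's cut sets → 4 cut set(s).
Block path 2 unavailable [AND]: one cut set from each child combined → 1 × 1 × 4 = 4 cut set(s).
Pipeline overpressure [OR]: union of children's cut sets → 10 cut set(s).
Minimal cut sets: {Auxiliary shutdown valve failed, B control valve is inoperative, Lower block valve failed, Pressure transmitter trips}; {Actuator fails, Auxiliary relief valve is inoperative, Forward HIPPS logic solver degraded}; {Actuator fails, Auxiliary relief valve is inoperative, Standby rupture disc stuck}; {A vent valve faulted, Actuator fails, Auxiliary relief valve is inoperative}; {Actuator fails, Auxiliary relief valve is inoperative, PLC failed}; {Inboard block valve 2 fails, Pressure transmitter 2 faulted, Shutdown valve 2 stuck, Upper control valve 2 failed}; {Inboard block valve 2 fails, Pressure transmitter 2 faulted, Relief valve 2 is inoperative, Upper control valve 2 failed}; {Inboard block valve 2 fails, Left actuator 2 degraded, Pressure transmitter 2 faulted, Upper control valve 2 failed}; {Inboard block valve 2 fails, Main HIPPS logic solver 2 fails, Pressure transmitter 2 faulted, Upper control valve 2 failed}; {Emergency rupture disc 2 malfunctions}.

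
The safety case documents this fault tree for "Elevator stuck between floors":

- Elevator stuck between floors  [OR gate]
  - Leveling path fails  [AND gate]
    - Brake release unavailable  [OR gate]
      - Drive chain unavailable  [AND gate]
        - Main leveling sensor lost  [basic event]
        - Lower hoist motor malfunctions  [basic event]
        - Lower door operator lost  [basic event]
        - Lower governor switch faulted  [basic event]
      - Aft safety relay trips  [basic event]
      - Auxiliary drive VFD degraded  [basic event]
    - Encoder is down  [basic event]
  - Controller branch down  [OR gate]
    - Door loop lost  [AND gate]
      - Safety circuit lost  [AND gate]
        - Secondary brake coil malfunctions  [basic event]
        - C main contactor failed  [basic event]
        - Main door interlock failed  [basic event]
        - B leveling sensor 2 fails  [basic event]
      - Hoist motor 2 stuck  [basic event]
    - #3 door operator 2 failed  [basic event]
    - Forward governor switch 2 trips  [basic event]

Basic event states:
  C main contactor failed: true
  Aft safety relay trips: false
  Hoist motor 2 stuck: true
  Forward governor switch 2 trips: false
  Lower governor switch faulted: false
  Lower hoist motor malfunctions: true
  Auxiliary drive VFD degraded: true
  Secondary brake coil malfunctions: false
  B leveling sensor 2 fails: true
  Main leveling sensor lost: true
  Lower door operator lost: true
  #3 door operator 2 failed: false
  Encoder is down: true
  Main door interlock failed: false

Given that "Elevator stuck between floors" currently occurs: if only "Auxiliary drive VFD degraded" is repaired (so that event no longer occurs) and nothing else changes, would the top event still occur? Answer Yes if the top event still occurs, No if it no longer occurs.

Counterfactual: set "Auxiliary drive VFD degraded" to not occurred.
Drive chain unavailable [AND]: Main leveling sensor lost=occurs, Lower hoist motor malfunctions=occurs, Lower door operator lost=occurs, Lower governor switch faulted=not → not all inputs occur → does not occur.
Brake release unavailable [OR]: Drive chain unavailable=not, Aft safety relay trips=not, Auxiliary drive VFD degraded=not → no input occurs → does not occur.
Leveling path fails [AND]: Brake release unavailable=not, Encoder is down=occurs → not all inputs occur → does not occur.
Safety circuit lost [AND]: Secondary brake coil malfunctions=not, C main contactor failed=occurs, Main door interlock failed=not, B leveling sensor 2 fails=occurs → not all inputs occur → does not occur.
Door loop lost [AND]: Safety circuit lost=not, Hoist motor 2 stuck=occurs → not all inputs occur → does not occur.
Controller branch down [OR]: Door loop lost=not, #3 door operator 2 failed=not, Forward governor switch 2 trips=not → no input occurs → does not occur.
Elevator stuck between floors [OR]: Leveling path fails=not, Controller branch down=not → no input occurs → does not occur.

No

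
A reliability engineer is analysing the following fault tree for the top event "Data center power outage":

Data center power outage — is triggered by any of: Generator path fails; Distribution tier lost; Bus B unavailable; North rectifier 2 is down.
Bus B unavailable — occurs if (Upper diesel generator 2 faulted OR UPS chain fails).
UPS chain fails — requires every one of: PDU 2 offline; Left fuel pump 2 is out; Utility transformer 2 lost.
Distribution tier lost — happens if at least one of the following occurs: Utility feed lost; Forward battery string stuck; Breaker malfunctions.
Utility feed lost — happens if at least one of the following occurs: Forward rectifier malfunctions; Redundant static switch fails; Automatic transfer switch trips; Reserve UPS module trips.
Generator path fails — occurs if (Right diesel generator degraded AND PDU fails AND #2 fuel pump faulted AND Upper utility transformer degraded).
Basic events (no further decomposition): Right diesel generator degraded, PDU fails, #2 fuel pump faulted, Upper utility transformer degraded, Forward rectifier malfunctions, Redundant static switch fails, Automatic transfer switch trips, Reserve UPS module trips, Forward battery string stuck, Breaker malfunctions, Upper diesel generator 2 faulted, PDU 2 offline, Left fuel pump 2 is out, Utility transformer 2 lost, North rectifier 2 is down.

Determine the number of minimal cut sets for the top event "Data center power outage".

10

Generator path fails [AND]: one cut set from each child combined → 1 × 1 × 1 × 1 = 1 cut set(s).
Utility feed lost [OR]: union of children's cut sets → 4 cut set(s).
Distribution tier lost [OR]: union of children's cut sets → 6 cut set(s).
UPS chain fails [AND]: one cut set from each child combined → 1 × 1 × 1 = 1 cut set(s).
Bus B unavailable [OR]: union of children's cut sets → 2 cut set(s).
Data center power outage [OR]: union of children's cut sets → 10 cut set(s).
Minimal cut sets: {#2 fuel pump faulted, PDU fails, Right diesel generator degraded, Upper utility transformer degraded}; {Forward rectifier malfunctions}; {Redundant static switch fails}; {Automatic transfer switch trips}; {Reserve UPS module trips}; {Forward battery string stuck}; {Breaker malfunctions}; {Upper diesel generator 2 faulted}; {Left fuel pump 2 is out, PDU 2 offline, Utility transformer 2 lost}; {North rectifier 2 is down}.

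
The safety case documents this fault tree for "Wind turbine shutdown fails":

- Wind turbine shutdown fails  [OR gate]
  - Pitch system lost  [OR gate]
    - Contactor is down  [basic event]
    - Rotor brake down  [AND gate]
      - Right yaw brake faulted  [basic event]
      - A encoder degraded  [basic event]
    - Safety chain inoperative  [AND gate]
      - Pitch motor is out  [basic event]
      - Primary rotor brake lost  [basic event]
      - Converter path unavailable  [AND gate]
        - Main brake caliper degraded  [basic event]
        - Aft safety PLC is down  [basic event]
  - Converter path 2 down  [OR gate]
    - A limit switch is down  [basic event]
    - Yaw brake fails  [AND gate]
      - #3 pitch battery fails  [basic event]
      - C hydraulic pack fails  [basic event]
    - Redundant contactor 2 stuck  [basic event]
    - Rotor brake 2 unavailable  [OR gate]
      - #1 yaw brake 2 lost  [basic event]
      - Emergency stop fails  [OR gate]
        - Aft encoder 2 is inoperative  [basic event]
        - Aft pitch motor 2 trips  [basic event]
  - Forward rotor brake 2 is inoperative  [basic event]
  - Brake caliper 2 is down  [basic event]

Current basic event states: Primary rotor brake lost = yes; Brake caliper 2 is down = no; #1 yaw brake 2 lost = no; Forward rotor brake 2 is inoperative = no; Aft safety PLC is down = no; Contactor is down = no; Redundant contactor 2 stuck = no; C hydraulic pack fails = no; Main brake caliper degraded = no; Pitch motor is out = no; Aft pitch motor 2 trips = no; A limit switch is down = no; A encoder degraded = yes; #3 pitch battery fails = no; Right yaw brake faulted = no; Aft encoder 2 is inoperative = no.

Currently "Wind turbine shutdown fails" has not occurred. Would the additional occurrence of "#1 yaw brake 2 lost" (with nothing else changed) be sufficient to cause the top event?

Yes

Counterfactual: set "#1 yaw brake 2 lost" to occurred.
Rotor brake down [AND]: Right yaw brake faulted=not, A encoder degraded=occurs → not all inputs occur → does not occur.
Converter path unavailable [AND]: Main brake caliper degraded=not, Aft safety PLC is down=not → not all inputs occur → does not occur.
Safety chain inoperative [AND]: Pitch motor is out=not, Primary rotor brake lost=occurs, Converter path unavailable=not → not all inputs occur → does not occur.
Pitch system lost [OR]: Contactor is down=not, Rotor brake down=not, Safety chain inoperative=not → no input occurs → does not occur.
Yaw brake fails [AND]: #3 pitch battery fails=not, C hydraulic pack fails=not → not all inputs occur → does not occur.
Emergency stop fails [OR]: Aft encoder 2 is inoperative=not, Aft pitch motor 2 trips=not → no input occurs → does not occur.
Rotor brake 2 unavailable [OR]: #1 yaw brake 2 lost=occurs, Emergency stop fails=not → at least one input occurs → occurs.
Converter path 2 down [OR]: A limit switch is down=not, Yaw brake fails=not, Redundant contactor 2 stuck=not, Rotor brake 2 unavailable=occurs → at least one input occurs → occurs.
Wind turbine shutdown fails [OR]: Pitch system lost=not, Converter path 2 down=occurs, Forward rotor brake 2 is inoperative=not, Brake caliper 2 is down=not → at least one input occurs → occurs.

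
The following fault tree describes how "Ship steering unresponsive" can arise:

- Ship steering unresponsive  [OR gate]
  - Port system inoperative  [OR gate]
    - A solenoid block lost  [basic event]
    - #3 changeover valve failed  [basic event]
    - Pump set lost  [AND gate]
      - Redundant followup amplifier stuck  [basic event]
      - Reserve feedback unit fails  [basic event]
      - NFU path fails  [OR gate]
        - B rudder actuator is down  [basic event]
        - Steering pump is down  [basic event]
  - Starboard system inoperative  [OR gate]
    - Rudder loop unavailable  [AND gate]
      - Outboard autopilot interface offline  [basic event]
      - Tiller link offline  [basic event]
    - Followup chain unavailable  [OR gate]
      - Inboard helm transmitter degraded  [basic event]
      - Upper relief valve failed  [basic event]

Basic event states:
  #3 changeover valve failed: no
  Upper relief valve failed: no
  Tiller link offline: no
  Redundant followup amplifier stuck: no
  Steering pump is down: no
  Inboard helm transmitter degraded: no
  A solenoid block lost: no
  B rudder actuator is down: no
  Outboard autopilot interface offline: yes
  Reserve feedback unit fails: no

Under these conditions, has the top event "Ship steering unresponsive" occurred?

NFU path fails [OR]: B rudder actuator is down=not, Steering pump is down=not → no input occurs → does not occur.
Pump set lost [AND]: Redundant followup amplifier stuck=not, Reserve feedback unit fails=not, NFU path fails=not → not all inputs occur → does not occur.
Port system inoperative [OR]: A solenoid block lost=not, #3 changeover valve failed=not, Pump set lost=not → no input occurs → does not occur.
Rudder loop unavailable [AND]: Outboard autopilot interface offline=occurs, Tiller link offline=not → not all inputs occur → does not occur.
Followup chain unavailable [OR]: Inboard helm transmitter degraded=not, Upper relief valve failed=not → no input occurs → does not occur.
Starboard system inoperative [OR]: Rudder loop unavailable=not, Followup chain unavailable=not → no input occurs → does not occur.
Ship steering unresponsive [OR]: Port system inoperative=not, Starboard system inoperative=not → no input occurs → does not occur.

No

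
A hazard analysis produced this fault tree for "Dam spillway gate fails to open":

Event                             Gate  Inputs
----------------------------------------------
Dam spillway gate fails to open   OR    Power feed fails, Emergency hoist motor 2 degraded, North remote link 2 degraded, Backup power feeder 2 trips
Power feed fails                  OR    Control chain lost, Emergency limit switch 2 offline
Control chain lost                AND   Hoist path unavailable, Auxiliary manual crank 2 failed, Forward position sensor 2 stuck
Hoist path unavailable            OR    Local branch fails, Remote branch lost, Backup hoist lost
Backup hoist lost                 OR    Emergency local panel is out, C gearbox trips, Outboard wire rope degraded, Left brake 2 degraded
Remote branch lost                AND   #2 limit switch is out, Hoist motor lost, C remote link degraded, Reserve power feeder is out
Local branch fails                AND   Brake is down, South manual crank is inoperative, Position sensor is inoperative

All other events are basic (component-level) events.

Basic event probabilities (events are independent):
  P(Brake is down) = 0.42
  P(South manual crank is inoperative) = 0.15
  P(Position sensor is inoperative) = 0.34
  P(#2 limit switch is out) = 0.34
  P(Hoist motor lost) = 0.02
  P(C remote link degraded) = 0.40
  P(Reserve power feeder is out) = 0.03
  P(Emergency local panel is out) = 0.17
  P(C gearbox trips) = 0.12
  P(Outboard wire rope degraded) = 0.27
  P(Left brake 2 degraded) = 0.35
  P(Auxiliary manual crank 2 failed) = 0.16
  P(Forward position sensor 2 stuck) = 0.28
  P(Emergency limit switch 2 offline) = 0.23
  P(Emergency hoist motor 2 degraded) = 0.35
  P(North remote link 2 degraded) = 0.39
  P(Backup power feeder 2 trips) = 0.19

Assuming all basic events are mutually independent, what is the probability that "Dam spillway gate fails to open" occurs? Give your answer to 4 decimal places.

P(Local branch fails) [AND] = 0.42 × 0.15 × 0.34 = 0.021420
P(Remote branch lost) [AND] = 0.34 × 0.02 × 0.40 × 0.03 = 0.000082
P(Backup hoist lost) [OR] = 1 − (1−0.17) × (1−0.12) × (1−0.27) × (1−0.35) = 0.653425
P(Hoist path unavailable) [OR] = 1 − (1−0.021420) × (1−0.000082) × (1−0.653425) = 0.660876
P(Control chain lost) [AND] = 0.660876 × 0.16 × 0.28 = 0.029607
P(Power feed fails) [OR] = 1 − (1−0.029607) × (1−0.23) = 0.252797
P(Dam spillway gate fails to open) [OR] = 1 − (1−0.252797) × (1−0.35) × (1−0.39) × (1−0.19) = 0.760025
Rounded to 4 decimal places: P(Dam spillway gate fails to open) ≈ 0.7600.

0.7600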